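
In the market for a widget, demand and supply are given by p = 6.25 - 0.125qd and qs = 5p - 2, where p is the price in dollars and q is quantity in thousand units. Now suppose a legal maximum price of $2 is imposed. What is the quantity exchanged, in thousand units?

8

Rearranging demand gives qd = 50 - 8p. Setting quantity demanded equal to quantity supplied, 50 - 8p = 5p - 2, gives p* = 4 and q* = 18.
Because the ceiling (2) lies below the market-clearing price, it is binding.
At p = 2: qd = 50 - 8·2 = 34 and qs = 5·2 - 2 = 8.
The quantity actually transacted is the short side, supply: 8.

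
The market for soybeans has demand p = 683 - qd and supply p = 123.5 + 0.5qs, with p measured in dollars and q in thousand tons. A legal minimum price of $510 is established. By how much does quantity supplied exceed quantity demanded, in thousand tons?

600

Rearranging demand gives qd = 683 - p; rearranging supply gives qs = 2p - 247. Without the control the market clears where 683 - p = 2p - 247, i.e. p* = 310 and q* = 373.
Because the floor (510) lies above the market-clearing price, it is binding.
At p = 510: qd = 683 - 510 = 173 and qs = 2·510 - 247 = 773.
Surplus = qs - qd = 773 - 173 = 600.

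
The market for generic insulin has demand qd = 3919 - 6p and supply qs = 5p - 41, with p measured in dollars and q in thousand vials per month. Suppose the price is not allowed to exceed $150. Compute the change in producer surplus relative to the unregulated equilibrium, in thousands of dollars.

Setting quantity demanded equal to quantity supplied, 3919 - 6p = 5p - 41, gives p* = 360 and q* = 1759.
Because the ceiling (150) lies below the market-clearing price, it is binding.
At p = 150: qd = 3919 - 6·150 = 3019 and qs = 5·150 - 41 = 709.
Producer surplus without the control is ½ · (360 - 8.2) · 1759 = 309408.1.
With the ceiling, producers sell 709 units at 150, so PS = ½ · (150 - 8.2) · 709 = 50268.1.
Change in producer surplus = 50268.1 - 309408.1 = -259140.

-259140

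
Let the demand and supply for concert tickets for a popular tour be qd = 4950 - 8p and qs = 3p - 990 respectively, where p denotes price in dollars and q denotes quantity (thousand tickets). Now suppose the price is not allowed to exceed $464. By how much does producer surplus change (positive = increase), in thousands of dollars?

-39216

Setting quantity demanded equal to quantity supplied, 4950 - 8p = 3p - 990, gives p* = 540 and q* = 630.
The ceiling of 464 is below the equilibrium price 540, so it binds.
At p = 464: qd = 4950 - 8·464 = 1238 and qs = 3·464 - 990 = 402.
Producer surplus without the control is ½ · (540 - 330) · 630 = 66150.
With the ceiling, producers sell 402 units at 464, so PS = ½ · (464 - 330) · 402 = 26934.
Change in producer surplus = 26934 - 66150 = -39216.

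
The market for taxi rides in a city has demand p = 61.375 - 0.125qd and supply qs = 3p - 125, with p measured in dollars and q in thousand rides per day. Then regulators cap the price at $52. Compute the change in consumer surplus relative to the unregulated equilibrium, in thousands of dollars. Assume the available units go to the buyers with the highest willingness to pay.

Rearranging demand gives qd = 491 - 8p. Setting quantity demanded equal to quantity supplied, 491 - 8p = 3p - 125, gives p* = 56 and q* = 43.
Since 52 < 56, the ceiling is binding.
At p = 52: qd = 491 - 8·52 = 75 and qs = 3·52 - 125 = 31.
Consumer surplus without the control is ½ · (61.375 - 56) · 43 = 115.5625.
With the ceiling, 31 units are sold at 52 (assume they go to the highest-value buyers). The demand price at q = 31 is 57.5, so CS = ½ · [(61.375 - 52) + (57.5 - 52)] · 31 = 230.5625.
Change in consumer surplus = 230.5625 - 115.5625 = 115.

115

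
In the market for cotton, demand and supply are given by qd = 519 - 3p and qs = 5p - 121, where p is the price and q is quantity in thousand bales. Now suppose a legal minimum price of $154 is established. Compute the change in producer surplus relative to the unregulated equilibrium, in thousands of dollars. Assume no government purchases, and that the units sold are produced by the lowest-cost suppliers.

Equilibrium: 519 - 3p = 5p - 121, so 640 = 8p and p* = 80, q* = 279.
Since 154 > 80, the floor is binding.
At p = 154: qd = 519 - 3·154 = 57 and qs = 5·154 - 121 = 649.
Producer surplus without the control is ½ · (80 - 24.2) · 279 = 7784.1.
With the floor, 57 units are sold at 154. The supply price at q = 57 is 35.6, so PS = ½ · [(154 - 24.2) + (154 - 35.6)] · 57 = 7073.7.
Change in producer surplus = 7073.7 - 7784.1 = -710.4.

-710.4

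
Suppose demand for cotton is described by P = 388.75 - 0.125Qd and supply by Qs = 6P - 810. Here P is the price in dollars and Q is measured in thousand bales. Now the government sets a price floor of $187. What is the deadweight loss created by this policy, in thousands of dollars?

0

Rearranging demand gives Qd = 3110 - 8P. In a free market, 3110 - 8P = 6P - 810 gives the equilibrium P* = 280, Q* = 870.
Since 187 is below P* = 280, the floor does not bind and the free-market outcome prevails.
Since the control does not bind, no trades are prevented and deadweight loss is zero.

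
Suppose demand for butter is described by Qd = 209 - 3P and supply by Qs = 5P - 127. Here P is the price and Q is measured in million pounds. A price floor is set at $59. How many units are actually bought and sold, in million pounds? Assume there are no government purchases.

32

Setting quantity demanded equal to quantity supplied, 209 - 3P = 5P - 127, gives P* = 42 and Q* = 83.
The floor of 59 is above the equilibrium price 42, so it binds.
At P = 59: Qd = 209 - 3·59 = 32 and Qs = 5·59 - 127 = 168.
The quantity actually transacted is the short side, demand: 32.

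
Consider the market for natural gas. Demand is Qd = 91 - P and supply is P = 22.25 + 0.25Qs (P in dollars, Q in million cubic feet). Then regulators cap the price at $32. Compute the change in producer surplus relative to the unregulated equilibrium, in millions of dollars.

-188

Rearranging supply gives Qs = 4P - 89. Without the control the market clears where 91 - P = 4P - 89, i.e. P* = 36 and Q* = 55.
The ceiling of 32 is below the equilibrium price 36, so it binds.
At P = 32: Qd = 91 - 32 = 59 and Qs = 4·32 - 89 = 39.
Producer surplus without the control is ½ · (36 - 22.25) · 55 = 378.125.
With the ceiling, producers sell 39 units at 32, so PS = ½ · (32 - 22.25) · 39 = 190.125.
Change in producer surplus = 190.125 - 378.125 = -188.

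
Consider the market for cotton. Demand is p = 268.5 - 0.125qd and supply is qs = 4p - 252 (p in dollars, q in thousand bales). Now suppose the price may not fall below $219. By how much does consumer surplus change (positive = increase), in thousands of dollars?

-8968

Rearranging demand gives qd = 2148 - 8p. Setting quantity demanded equal to quantity supplied, 2148 - 8p = 4p - 252, gives p* = 200 and q* = 548.
Since 219 > 200, the floor is binding.
At p = 219: qd = 2148 - 8·219 = 396 and qs = 4·219 - 252 = 624.
Consumer surplus without the control is ½ · (268.5 - 200) · 548 = 18769.
With the floor, consumers buy 396 units at 219, so CS = ½ · (268.5 - 219) · 396 = 9801.
Change in consumer surplus = 9801 - 18769 = -8968.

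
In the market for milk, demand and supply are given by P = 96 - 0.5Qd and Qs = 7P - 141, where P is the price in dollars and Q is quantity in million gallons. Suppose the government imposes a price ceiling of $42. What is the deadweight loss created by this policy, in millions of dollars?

Rearranging demand gives Qd = 192 - 2P. In a free market, 192 - 2P = 7P - 141 gives the equilibrium P* = 37, Q* = 118.
The ceiling of 42 is above the equilibrium price 37, so it is not binding; the market clears at P* = 37, Q* = 118.
Since the control does not bind, no trades are prevented and deadweight loss is zero.

0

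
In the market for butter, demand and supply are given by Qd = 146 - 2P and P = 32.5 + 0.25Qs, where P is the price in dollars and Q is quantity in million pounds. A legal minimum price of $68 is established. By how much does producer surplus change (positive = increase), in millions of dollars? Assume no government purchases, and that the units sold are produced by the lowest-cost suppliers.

-22

Rearranging supply gives Qs = 4P - 130. Equilibrium: 146 - 2P = 4P - 130, so 276 = 6P and P* = 46, Q* = 54.
Since 68 > 46, the floor is binding.
At P = 68: Qd = 146 - 2·68 = 10 and Qs = 4·68 - 130 = 142.
Producer surplus without the control is ½ · (46 - 32.5) · 54 = 364.5.
With the floor, 10 units are sold at 68. The supply price at Q = 10 is 35, so PS = ½ · [(68 - 32.5) + (68 - 35)] · 10 = 342.5.
Change in producer surplus = 342.5 - 364.5 = -22.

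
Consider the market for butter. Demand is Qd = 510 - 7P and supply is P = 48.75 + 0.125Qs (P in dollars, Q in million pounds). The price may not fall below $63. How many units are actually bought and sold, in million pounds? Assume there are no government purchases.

69

Rearranging supply gives Qs = 8P - 390. Without the control the market clears where 510 - 7P = 8P - 390, i.e. P* = 60 and Q* = 90.
Since 63 > 60, the floor is binding.
At P = 63: Qd = 510 - 7·63 = 69 and Qs = 8·63 - 390 = 114.
The quantity actually transacted is the short side, demand: 69.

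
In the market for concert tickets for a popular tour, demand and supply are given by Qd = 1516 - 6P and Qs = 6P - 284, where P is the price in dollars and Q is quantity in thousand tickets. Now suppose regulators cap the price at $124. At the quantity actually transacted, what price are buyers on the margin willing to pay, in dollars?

176

Setting quantity demanded equal to quantity supplied, 1516 - 6P = 6P - 284, gives P* = 150 and Q* = 616.
The ceiling of 124 is below the equilibrium price 150, so it binds.
At P = 124: Qd = 1516 - 6·124 = 772 and Qs = 6·124 - 284 = 460.
Only 460 units reach the market. On the demand curve, the marginal buyer's willingness to pay at Q = 460 is (1516 - 460)/6 = 176.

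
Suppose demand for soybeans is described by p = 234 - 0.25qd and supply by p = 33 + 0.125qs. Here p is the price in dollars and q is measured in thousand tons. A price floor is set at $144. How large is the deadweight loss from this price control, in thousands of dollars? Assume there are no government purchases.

5808

Rearranging demand gives qd = 936 - 4p; rearranging supply gives qs = 8p - 264. Without the control the market clears where 936 - 4p = 8p - 264, i.e. p* = 100 and q* = 536.
The floor of 144 is above the equilibrium price 100, so it binds.
At p = 144: qd = 936 - 4·144 = 360 and qs = 8·144 - 264 = 888.
Quantity traded falls to 360. At q = 360 the demand price is (936 - 360)/4 = 144 and the supply price is (264 + 360)/8 = 78.
Deadweight loss = ½ · (144 - 78) · (536 - 360) = ½ · 66 · 176 = 5808.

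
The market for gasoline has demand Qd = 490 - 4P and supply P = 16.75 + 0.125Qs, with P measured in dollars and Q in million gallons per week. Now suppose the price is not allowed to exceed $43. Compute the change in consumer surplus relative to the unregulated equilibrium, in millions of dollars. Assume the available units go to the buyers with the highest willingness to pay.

Rearranging supply gives Qs = 8P - 134. Equilibrium: 490 - 4P = 8P - 134, so 624 = 12P and P* = 52, Q* = 282.
Because the ceiling (43) lies below the market-clearing price, it is binding.
At P = 43: Qd = 490 - 4·43 = 318 and Qs = 8·43 - 134 = 210.
Consumer surplus without the control is ½ · (122.5 - 52) · 282 = 9940.5.
With the ceiling, 210 units are sold at 43 (assume they go to the highest-value buyers). The demand price at Q = 210 is 70, so CS = ½ · [(122.5 - 43) + (70 - 43)] · 210 = 11182.5.
Change in consumer surplus = 11182.5 - 9940.5 = 1242.

1242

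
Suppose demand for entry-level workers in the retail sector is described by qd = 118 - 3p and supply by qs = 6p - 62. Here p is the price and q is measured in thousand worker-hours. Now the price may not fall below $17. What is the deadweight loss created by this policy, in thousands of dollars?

In a free market, 118 - 3p = 6p - 62 gives the equilibrium p* = 20, q* = 58.
The floor of 17 is below the equilibrium price 20, so it is not binding; the market clears at p* = 20, q* = 58.
Since the control does not bind, no trades are prevented and deadweight loss is zero.

0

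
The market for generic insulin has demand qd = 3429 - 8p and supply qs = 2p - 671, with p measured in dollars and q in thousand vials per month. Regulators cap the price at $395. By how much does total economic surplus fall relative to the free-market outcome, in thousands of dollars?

Equilibrium: 3429 - 8p = 2p - 671, so 4100 = 10p and p* = 410, q* = 149.
The ceiling of 395 is below the equilibrium price 410, so it binds.
At p = 395: qd = 3429 - 8·395 = 269 and qs = 2·395 - 671 = 119.
Quantity traded falls to 119. At q = 119 the demand price is (3429 - 119)/8 = 413.75 and the supply price is (671 + 119)/2 = 395.
Deadweight loss = ½ · (413.75 - 395) · (149 - 119) = ½ · 18.75 · 30 = 281.25.

281.25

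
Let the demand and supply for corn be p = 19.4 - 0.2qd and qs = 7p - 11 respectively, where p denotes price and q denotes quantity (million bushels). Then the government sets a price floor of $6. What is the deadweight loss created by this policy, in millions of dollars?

0

Rearranging demand gives qd = 97 - 5p. In a free market, 97 - 5p = 7p - 11 gives the equilibrium p* = 9, q* = 52.
Since 6 is below p* = 9, the floor does not bind and the free-market outcome prevails.
Since the control does not bind, no trades are prevented and deadweight loss is zero.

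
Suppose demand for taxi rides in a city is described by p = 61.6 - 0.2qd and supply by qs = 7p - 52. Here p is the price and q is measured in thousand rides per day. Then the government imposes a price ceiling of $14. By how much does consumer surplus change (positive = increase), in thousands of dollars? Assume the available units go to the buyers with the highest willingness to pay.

Rearranging demand gives qd = 308 - 5p. Setting quantity demanded equal to quantity supplied, 308 - 5p = 7p - 52, gives p* = 30 and q* = 158.
Because the ceiling (14) lies below the market-clearing price, it is binding.
At p = 14: qd = 308 - 5·14 = 238 and qs = 7·14 - 52 = 46.
Consumer surplus without the control is ½ · (61.6 - 30) · 158 = 2496.4.
With the ceiling, 46 units are sold at 14 (assume they go to the highest-value buyers). The demand price at q = 46 is 52.4, so CS = ½ · [(61.6 - 14) + (52.4 - 14)] · 46 = 1978.
Change in consumer surplus = 1978 - 2496.4 = -518.4.

-518.4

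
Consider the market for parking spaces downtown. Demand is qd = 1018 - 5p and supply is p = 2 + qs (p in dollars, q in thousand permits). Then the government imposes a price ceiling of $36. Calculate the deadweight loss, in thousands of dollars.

Rearranging supply gives qs = p - 2. Equilibrium: 1018 - 5p = p - 2, so 1020 = 6p and p* = 170, q* = 168.
Because the ceiling (36) lies below the market-clearing price, it is binding.
At p = 36: qd = 1018 - 5·36 = 838 and qs = 36 - 2 = 34.
Quantity traded falls to 34. At q = 34 the demand price is (1018 - 34)/5 = 196.8 and the supply price is 2 + 34 = 36.
Deadweight loss = ½ · (196.8 - 36) · (168 - 34) = ½ · 160.8 · 134 = 10773.6.

10773.6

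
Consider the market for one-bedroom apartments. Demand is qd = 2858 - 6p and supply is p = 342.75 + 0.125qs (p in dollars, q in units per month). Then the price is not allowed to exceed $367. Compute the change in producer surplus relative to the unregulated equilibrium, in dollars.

Rearranging supply gives qs = 8p - 2742. Setting quantity demanded equal to quantity supplied, 2858 - 6p = 8p - 2742, gives p* = 400 and q* = 458.
Because the ceiling (367) lies below the market-clearing price, it is binding.
At p = 367: qd = 2858 - 6·367 = 656 and qs = 8·367 - 2742 = 194.
Producer surplus without the control is ½ · (400 - 342.75) · 458 = 13110.25.
With the ceiling, producers sell 194 units at 367, so PS = ½ · (367 - 342.75) · 194 = 2352.25.
Change in producer surplus = 2352.25 - 13110.25 = -10758.

-10758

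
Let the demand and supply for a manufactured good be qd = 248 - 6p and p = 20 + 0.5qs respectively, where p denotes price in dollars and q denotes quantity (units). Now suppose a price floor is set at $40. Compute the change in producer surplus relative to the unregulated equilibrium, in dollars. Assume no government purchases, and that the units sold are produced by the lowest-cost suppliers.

-112

Rearranging supply gives qs = 2p - 40. Equilibrium: 248 - 6p = 2p - 40, so 288 = 8p and p* = 36, q* = 32.
Since 40 > 36, the floor is binding.
At p = 40: qd = 248 - 6·40 = 8 and qs = 2·40 - 40 = 40.
Producer surplus without the control is ½ · (36 - 20) · 32 = 256.
With the floor, 8 units are sold at 40. The supply price at q = 8 is 24, so PS = ½ · [(40 - 20) + (40 - 24)] · 8 = 144.
Change in producer surplus = 144 - 256 = -112.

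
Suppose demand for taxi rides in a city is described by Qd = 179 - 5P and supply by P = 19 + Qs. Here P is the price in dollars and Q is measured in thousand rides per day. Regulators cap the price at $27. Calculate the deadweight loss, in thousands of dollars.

21.6

Rearranging supply gives Qs = P - 19. In a free market, 179 - 5P = P - 19 gives the equilibrium P* = 33, Q* = 14.
Since 27 < 33, the ceiling is binding.
At P = 27: Qd = 179 - 5·27 = 44 and Qs = 27 - 19 = 8.
Quantity traded falls to 8. At Q = 8 the demand price is (179 - 8)/5 = 34.2 and the supply price is 19 + 8 = 27.
Deadweight loss = ½ · (34.2 - 27) · (14 - 8) = ½ · 7.2 · 6 = 21.6.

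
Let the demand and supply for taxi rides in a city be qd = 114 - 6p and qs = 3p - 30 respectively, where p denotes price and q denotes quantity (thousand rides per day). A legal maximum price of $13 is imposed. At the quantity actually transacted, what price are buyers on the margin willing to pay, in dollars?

In a free market, 114 - 6p = 3p - 30 gives the equilibrium p* = 16, q* = 18.
Since 13 < 16, the ceiling is binding.
At p = 13: qd = 114 - 6·13 = 36 and qs = 3·13 - 30 = 9.
Only 9 units reach the market. On the demand curve, the marginal buyer's willingness to pay at q = 9 is (114 - 9)/6 = 17.5.

17.5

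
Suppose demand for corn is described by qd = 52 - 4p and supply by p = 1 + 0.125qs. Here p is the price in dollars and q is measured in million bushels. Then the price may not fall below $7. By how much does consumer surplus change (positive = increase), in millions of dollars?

-56

Rearranging supply gives qs = 8p - 8. In a free market, 52 - 4p = 8p - 8 gives the equilibrium p* = 5, q* = 32.
The floor of 7 is above the equilibrium price 5, so it binds.
At p = 7: qd = 52 - 4·7 = 24 and qs = 8·7 - 8 = 48.
Consumer surplus without the control is ½ · (13 - 5) · 32 = 128.
With the floor, consumers buy 24 units at 7, so CS = ½ · (13 - 7) · 24 = 72.
Change in consumer surplus = 72 - 128 = -56.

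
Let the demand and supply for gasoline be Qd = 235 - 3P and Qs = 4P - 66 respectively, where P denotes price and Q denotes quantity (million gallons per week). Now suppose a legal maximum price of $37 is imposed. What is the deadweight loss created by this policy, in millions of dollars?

Equilibrium: 235 - 3P = 4P - 66, so 301 = 7P and P* = 43, Q* = 106.
Because the ceiling (37) lies below the market-clearing price, it is binding.
At P = 37: Qd = 235 - 3·37 = 124 and Qs = 4·37 - 66 = 82.
Quantity traded falls to 82. At Q = 82 the demand price is (235 - 82)/3 = 51 and the supply price is (66 + 82)/4 = 37.
Deadweight loss = ½ · (51 - 37) · (106 - 82) = ½ · 14 · 24 = 168.

168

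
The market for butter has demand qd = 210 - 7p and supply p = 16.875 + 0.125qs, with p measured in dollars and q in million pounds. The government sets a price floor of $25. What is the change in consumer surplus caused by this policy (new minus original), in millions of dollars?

-84

Rearranging supply gives qs = 8p - 135. Equilibrium: 210 - 7p = 8p - 135, so 345 = 15p and p* = 23, q* = 49.
Since 25 > 23, the floor is binding.
At p = 25: qd = 210 - 7·25 = 35 and qs = 8·25 - 135 = 65.
Consumer surplus without the control is ½ · (30 - 23) · 49 = 171.5.
With the floor, consumers buy 35 units at 25, so CS = ½ · (30 - 25) · 35 = 87.5.
Change in consumer surplus = 87.5 - 171.5 = -84.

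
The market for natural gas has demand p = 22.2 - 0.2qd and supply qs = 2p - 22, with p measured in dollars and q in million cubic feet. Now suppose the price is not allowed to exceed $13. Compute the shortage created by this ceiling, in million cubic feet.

42

Rearranging demand gives qd = 111 - 5p. Equilibrium: 111 - 5p = 2p - 22, so 133 = 7p and p* = 19, q* = 16.
Because the ceiling (13) lies below the market-clearing price, it is binding.
At p = 13: qd = 111 - 5·13 = 46 and qs = 2·13 - 22 = 4.
Shortage = qd - qs = 46 - 4 = 42.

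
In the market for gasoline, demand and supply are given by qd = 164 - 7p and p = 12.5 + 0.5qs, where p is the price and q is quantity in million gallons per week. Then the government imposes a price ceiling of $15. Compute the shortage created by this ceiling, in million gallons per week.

Rearranging supply gives qs = 2p - 25. Equilibrium: 164 - 7p = 2p - 25, so 189 = 9p and p* = 21, q* = 17.
Because the ceiling (15) lies below the market-clearing price, it is binding.
At p = 15: qd = 164 - 7·15 = 59 and qs = 2·15 - 25 = 5.
Shortage = qd - qs = 59 - 5 = 54.

54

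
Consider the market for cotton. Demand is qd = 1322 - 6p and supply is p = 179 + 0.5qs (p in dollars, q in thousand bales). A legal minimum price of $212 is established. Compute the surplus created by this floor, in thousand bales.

16

Rearranging supply gives qs = 2p - 358. Setting quantity demanded equal to quantity supplied, 1322 - 6p = 2p - 358, gives p* = 210 and q* = 62.
The floor of 212 is above the equilibrium price 210, so it binds.
At p = 212: qd = 1322 - 6·212 = 50 and qs = 2·212 - 358 = 66.
Surplus = qs - qd = 66 - 50 = 16.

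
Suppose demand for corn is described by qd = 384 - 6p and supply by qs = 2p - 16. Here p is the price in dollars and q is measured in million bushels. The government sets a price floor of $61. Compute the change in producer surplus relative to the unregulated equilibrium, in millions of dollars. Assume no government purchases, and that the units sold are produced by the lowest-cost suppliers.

Equilibrium: 384 - 6p = 2p - 16, so 400 = 8p and p* = 50, q* = 84.
The floor of 61 is above the equilibrium price 50, so it binds.
At p = 61: qd = 384 - 6·61 = 18 and qs = 2·61 - 16 = 106.
Producer surplus without the control is ½ · (50 - 8) · 84 = 1764.
With the floor, 18 units are sold at 61. The supply price at q = 18 is 17, so PS = ½ · [(61 - 8) + (61 - 17)] · 18 = 873.
Change in producer surplus = 873 - 1764 = -891.

-891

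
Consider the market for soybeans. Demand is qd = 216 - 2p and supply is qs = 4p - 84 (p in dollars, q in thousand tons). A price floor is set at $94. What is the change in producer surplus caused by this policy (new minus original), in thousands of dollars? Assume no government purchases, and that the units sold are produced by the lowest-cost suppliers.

Setting quantity demanded equal to quantity supplied, 216 - 2p = 4p - 84, gives p* = 50 and q* = 116.
The floor of 94 is above the equilibrium price 50, so it binds.
At p = 94: qd = 216 - 2·94 = 28 and qs = 4·94 - 84 = 292.
Producer surplus without the control is ½ · (50 - 21) · 116 = 1682.
With the floor, 28 units are sold at 94. The supply price at q = 28 is 28, so PS = ½ · [(94 - 21) + (94 - 28)] · 28 = 1946.
Change in producer surplus = 1946 - 1682 = 264.

264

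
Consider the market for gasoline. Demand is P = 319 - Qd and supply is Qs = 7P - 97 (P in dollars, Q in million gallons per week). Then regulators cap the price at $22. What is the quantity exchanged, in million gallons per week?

57

Rearranging demand gives Qd = 319 - P. Without the control the market clears where 319 - P = 7P - 97, i.e. P* = 52 and Q* = 267.
Because the ceiling (22) lies below the market-clearing price, it is binding.
At P = 22: Qd = 319 - 22 = 297 and Qs = 7·22 - 97 = 57.
The quantity actually transacted is the short side, supply: 57.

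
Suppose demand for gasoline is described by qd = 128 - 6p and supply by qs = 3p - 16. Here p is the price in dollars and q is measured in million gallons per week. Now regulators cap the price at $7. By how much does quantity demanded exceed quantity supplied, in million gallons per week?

81

Without the control the market clears where 128 - 6p = 3p - 16, i.e. p* = 16 and q* = 32.
Because the ceiling (7) lies below the market-clearing price, it is binding.
At p = 7: qd = 128 - 6·7 = 86 and qs = 3·7 - 16 = 5.
Shortage = qd - qs = 86 - 5 = 81.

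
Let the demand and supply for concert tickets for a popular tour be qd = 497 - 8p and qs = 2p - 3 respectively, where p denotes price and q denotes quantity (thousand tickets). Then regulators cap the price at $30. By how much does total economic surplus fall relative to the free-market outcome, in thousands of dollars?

Equilibrium: 497 - 8p = 2p - 3, so 500 = 10p and p* = 50, q* = 97.
Since 30 < 50, the ceiling is binding.
At p = 30: qd = 497 - 8·30 = 257 and qs = 2·30 - 3 = 57.
Quantity traded falls to 57. At q = 57 the demand price is (497 - 57)/8 = 55 and the supply price is (3 + 57)/2 = 30.
Deadweight loss = ½ · (55 - 30) · (97 - 57) = ½ · 25 · 40 = 500.

500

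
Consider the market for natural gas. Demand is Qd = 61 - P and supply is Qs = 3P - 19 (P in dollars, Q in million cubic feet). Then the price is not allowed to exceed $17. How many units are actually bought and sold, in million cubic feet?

Equilibrium: 61 - P = 3P - 19, so 80 = 4P and P* = 20, Q* = 41.
Because the ceiling (17) lies below the market-clearing price, it is binding.
At P = 17: Qd = 61 - 17 = 44 and Qs = 3·17 - 19 = 32.
The quantity actually transacted is the short side, supply: 32.

32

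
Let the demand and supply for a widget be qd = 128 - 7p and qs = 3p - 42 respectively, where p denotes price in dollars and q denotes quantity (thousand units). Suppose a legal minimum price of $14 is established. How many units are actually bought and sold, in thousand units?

Equilibrium: 128 - 7p = 3p - 42, so 170 = 10p and p* = 17, q* = 9.
Since 14 is below p* = 17, the floor does not bind and the free-market outcome prevails.

9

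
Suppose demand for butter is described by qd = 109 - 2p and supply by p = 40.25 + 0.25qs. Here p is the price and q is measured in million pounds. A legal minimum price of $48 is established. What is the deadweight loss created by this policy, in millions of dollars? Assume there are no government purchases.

Rearranging supply gives qs = 4p - 161. Setting quantity demanded equal to quantity supplied, 109 - 2p = 4p - 161, gives p* = 45 and q* = 19.
The floor of 48 is above the equilibrium price 45, so it binds.
At p = 48: qd = 109 - 2·48 = 13 and qs = 4·48 - 161 = 31.
Quantity traded falls to 13. At q = 13 the demand price is (109 - 13)/2 = 48 and the supply price is (161 + 13)/4 = 43.5.
Deadweight loss = ½ · (48 - 43.5) · (19 - 13) = ½ · 4.5 · 6 = 13.5.

13.5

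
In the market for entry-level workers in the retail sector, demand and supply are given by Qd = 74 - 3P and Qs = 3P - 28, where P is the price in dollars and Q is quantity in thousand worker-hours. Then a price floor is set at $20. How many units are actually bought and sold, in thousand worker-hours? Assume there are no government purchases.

14

Setting quantity demanded equal to quantity supplied, 74 - 3P = 3P - 28, gives P* = 17 and Q* = 23.
Because the floor (20) lies above the market-clearing price, it is binding.
At P = 20: Qd = 74 - 3·20 = 14 and Qs = 3·20 - 28 = 32.
The quantity actually transacted is the short side, demand: 14.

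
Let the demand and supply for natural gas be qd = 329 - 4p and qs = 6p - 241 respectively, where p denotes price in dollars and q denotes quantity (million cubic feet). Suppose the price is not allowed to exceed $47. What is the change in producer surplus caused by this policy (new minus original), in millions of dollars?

Without the control the market clears where 329 - 4p = 6p - 241, i.e. p* = 57 and q* = 101.
Because the ceiling (47) lies below the market-clearing price, it is binding.
At p = 47: qd = 329 - 4·47 = 141 and qs = 6·47 - 241 = 41.
Producer surplus without the control is ½ · (57 - 241/6) · 101 = 10201/12.
With the ceiling, producers sell 41 units at 47, so PS = ½ · (47 - 241/6) · 41 = 1681/12.
Change in producer surplus = 1681/12 - 10201/12 = -710.

-710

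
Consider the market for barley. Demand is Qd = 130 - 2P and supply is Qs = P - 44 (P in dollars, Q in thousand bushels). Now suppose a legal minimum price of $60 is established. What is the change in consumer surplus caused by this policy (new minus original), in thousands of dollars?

-24

In a free market, 130 - 2P = P - 44 gives the equilibrium P* = 58, Q* = 14.
Since 60 > 58, the floor is binding.
At P = 60: Qd = 130 - 2·60 = 10 and Qs = 60 - 44 = 16.
Consumer surplus without the control is ½ · (65 - 58) · 14 = 49.
With the floor, consumers buy 10 units at 60, so CS = ½ · (65 - 60) · 10 = 25.
Change in consumer surplus = 25 - 49 = -24.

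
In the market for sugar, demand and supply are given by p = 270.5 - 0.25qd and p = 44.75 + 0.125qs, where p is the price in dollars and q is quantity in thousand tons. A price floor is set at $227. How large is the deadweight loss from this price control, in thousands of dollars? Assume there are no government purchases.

Rearranging demand gives qd = 1082 - 4p; rearranging supply gives qs = 8p - 358. In a free market, 1082 - 4p = 8p - 358 gives the equilibrium p* = 120, q* = 602.
Since 227 > 120, the floor is binding.
At p = 227: qd = 1082 - 4·227 = 174 and qs = 8·227 - 358 = 1458.
Quantity traded falls to 174. At q = 174 the demand price is (1082 - 174)/4 = 227 and the supply price is (358 + 174)/8 = 66.5.
Deadweight loss = ½ · (227 - 66.5) · (602 - 174) = ½ · 160.5 · 428 = 34347.

34347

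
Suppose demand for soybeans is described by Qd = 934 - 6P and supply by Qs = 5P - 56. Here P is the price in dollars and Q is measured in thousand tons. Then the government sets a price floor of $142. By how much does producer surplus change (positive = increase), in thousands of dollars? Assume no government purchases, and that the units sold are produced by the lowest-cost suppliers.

Without the control the market clears where 934 - 6P = 5P - 56, i.e. P* = 90 and Q* = 394.
Since 142 > 90, the floor is binding.
At P = 142: Qd = 934 - 6·142 = 82 and Qs = 5·142 - 56 = 654.
Producer surplus without the control is ½ · (90 - 11.2) · 394 = 15523.6.
With the floor, 82 units are sold at 142. The supply price at Q = 82 is 27.6, so PS = ½ · [(142 - 11.2) + (142 - 27.6)] · 82 = 10053.2.
Change in producer surplus = 10053.2 - 15523.6 = -5470.4.

-5470.4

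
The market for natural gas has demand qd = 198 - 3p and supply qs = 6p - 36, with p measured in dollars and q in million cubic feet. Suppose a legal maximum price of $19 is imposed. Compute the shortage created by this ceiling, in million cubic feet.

In a free market, 198 - 3p = 6p - 36 gives the equilibrium p* = 26, q* = 120.
Because the ceiling (19) lies below the market-clearing price, it is binding.
At p = 19: qd = 198 - 3·19 = 141 and qs = 6·19 - 36 = 78.
Shortage = qd - qs = 141 - 78 = 63.

63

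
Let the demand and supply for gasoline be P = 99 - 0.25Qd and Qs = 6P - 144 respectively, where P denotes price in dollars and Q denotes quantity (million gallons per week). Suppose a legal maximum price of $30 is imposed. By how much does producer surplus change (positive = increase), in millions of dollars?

-2592

Rearranging demand gives Qd = 396 - 4P. In a free market, 396 - 4P = 6P - 144 gives the equilibrium P* = 54, Q* = 180.
Because the ceiling (30) lies below the market-clearing price, it is binding.
At P = 30: Qd = 396 - 4·30 = 276 and Qs = 6·30 - 144 = 36.
Producer surplus without the control is ½ · (54 - 24) · 180 = 2700.
With the ceiling, producers sell 36 units at 30, so PS = ½ · (30 - 24) · 36 = 108.
Change in producer surplus = 108 - 2700 = -2592.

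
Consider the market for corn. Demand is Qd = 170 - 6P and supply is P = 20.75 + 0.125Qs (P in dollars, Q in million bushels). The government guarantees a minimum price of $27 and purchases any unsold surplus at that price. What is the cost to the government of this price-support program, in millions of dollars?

1134

Rearranging supply gives Qs = 8P - 166. Without the control the market clears where 170 - 6P = 8P - 166, i.e. P* = 24 and Q* = 26.
The floor of 27 is above the equilibrium price 24, so it binds.
At P = 27: Qd = 170 - 6·27 = 8 and Qs = 8·27 - 166 = 50.
Surplus = Qs - Qd = 42.
Government expenditure = surplus × support price = 42 × 27 = 1134.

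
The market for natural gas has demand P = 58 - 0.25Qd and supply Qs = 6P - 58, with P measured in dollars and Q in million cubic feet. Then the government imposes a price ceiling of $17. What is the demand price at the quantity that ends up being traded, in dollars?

47

Rearranging demand gives Qd = 232 - 4P. In a free market, 232 - 4P = 6P - 58 gives the equilibrium P* = 29, Q* = 116.
Since 17 < 29, the ceiling is binding.
At P = 17: Qd = 232 - 4·17 = 164 and Qs = 6·17 - 58 = 44.
Only 44 units reach the market. On the demand curve, the marginal buyer's willingness to pay at Q = 44 is (232 - 44)/4 = 47.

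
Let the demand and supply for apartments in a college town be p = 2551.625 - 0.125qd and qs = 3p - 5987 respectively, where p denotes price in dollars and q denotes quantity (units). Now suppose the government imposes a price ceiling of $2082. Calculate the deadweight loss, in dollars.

Rearranging demand gives qd = 20413 - 8p. Without the control the market clears where 20413 - 8p = 3p - 5987, i.e. p* = 2400 and q* = 1213.
Because the ceiling (2082) lies below the market-clearing price, it is binding.
At p = 2082: qd = 20413 - 8·2082 = 3757 and qs = 3·2082 - 5987 = 259.
Quantity traded falls to 259. At q = 259 the demand price is (20413 - 259)/8 = 2519.25 and the supply price is (5987 + 259)/3 = 2082.
Deadweight loss = ½ · (2519.25 - 2082) · (1213 - 259) = ½ · 437.25 · 954 = 208568.25.

208568.25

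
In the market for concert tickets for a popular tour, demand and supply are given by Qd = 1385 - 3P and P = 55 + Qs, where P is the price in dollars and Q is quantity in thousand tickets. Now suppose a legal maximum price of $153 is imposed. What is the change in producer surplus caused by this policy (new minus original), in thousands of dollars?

-41710.5

Rearranging supply gives Qs = P - 55. In a free market, 1385 - 3P = P - 55 gives the equilibrium P* = 360, Q* = 305.
Since 153 < 360, the ceiling is binding.
At P = 153: Qd = 1385 - 3·153 = 926 and Qs = 153 - 55 = 98.
Producer surplus without the control is ½ · (360 - 55) · 305 = 46512.5.
With the ceiling, producers sell 98 units at 153, so PS = ½ · (153 - 55) · 98 = 4802.
Change in producer surplus = 4802 - 46512.5 = -41710.5.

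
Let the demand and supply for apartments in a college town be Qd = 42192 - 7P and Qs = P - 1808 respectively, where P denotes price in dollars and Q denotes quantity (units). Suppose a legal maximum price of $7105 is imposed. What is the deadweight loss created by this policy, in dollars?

0

Setting quantity demanded equal to quantity supplied, 42192 - 7P = P - 1808, gives P* = 5500 and Q* = 3692.
The ceiling of 7105 is above the equilibrium price 5500, so it is not binding; the market clears at P* = 5500, Q* = 3692.
Since the control does not bind, no trades are prevented and deadweight loss is zero.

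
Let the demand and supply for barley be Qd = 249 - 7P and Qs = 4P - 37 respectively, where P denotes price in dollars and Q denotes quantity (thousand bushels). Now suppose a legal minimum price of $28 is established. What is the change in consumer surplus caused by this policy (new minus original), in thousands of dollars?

Setting quantity demanded equal to quantity supplied, 249 - 7P = 4P - 37, gives P* = 26 and Q* = 67.
Because the floor (28) lies above the market-clearing price, it is binding.
At P = 28: Qd = 249 - 7·28 = 53 and Qs = 4·28 - 37 = 75.
Consumer surplus without the control is ½ · (249/7 - 26) · 67 = 4489/14.
With the floor, consumers buy 53 units at 28, so CS = ½ · (249/7 - 28) · 53 = 2809/14.
Change in consumer surplus = 2809/14 - 4489/14 = -120.

-120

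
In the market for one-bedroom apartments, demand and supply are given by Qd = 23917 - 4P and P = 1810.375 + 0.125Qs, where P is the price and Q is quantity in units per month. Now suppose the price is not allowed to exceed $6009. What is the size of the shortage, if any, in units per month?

Rearranging supply gives Qs = 8P - 14483. Setting quantity demanded equal to quantity supplied, 23917 - 4P = 8P - 14483, gives P* = 3200 and Q* = 11117.
Since 6009 is above P* = 3200, the ceiling does not bind and the free-market outcome prevails.
Since the control does not bind, there is no shortage.

0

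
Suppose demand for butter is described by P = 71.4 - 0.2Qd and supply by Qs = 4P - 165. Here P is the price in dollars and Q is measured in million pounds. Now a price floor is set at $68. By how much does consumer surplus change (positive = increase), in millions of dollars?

Rearranging demand gives Qd = 357 - 5P. Setting quantity demanded equal to quantity supplied, 357 - 5P = 4P - 165, gives P* = 58 and Q* = 67.
Since 68 > 58, the floor is binding.
At P = 68: Qd = 357 - 5·68 = 17 and Qs = 4·68 - 165 = 107.
Consumer surplus without the control is ½ · (71.4 - 58) · 67 = 448.9.
With the floor, consumers buy 17 units at 68, so CS = ½ · (71.4 - 68) · 17 = 28.9.
Change in consumer surplus = 28.9 - 448.9 = -420.

-420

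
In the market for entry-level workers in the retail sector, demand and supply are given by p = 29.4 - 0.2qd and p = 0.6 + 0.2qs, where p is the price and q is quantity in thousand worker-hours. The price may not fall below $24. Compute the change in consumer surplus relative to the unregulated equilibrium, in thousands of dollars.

-445.5

Rearranging demand gives qd = 147 - 5p; rearranging supply gives qs = 5p - 3. Equilibrium: 147 - 5p = 5p - 3, so 150 = 10p and p* = 15, q* = 72.
The floor of 24 is above the equilibrium price 15, so it binds.
At p = 24: qd = 147 - 5·24 = 27 and qs = 5·24 - 3 = 117.
Consumer surplus without the control is ½ · (29.4 - 15) · 72 = 518.4.
With the floor, consumers buy 27 units at 24, so CS = ½ · (29.4 - 24) · 27 = 72.9.
Change in consumer surplus = 72.9 - 518.4 = -445.5.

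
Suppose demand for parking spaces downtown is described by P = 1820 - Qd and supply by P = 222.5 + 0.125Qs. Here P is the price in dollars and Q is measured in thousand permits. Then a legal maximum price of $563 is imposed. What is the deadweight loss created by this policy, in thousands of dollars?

Rearranging demand gives Qd = 1820 - P; rearranging supply gives Qs = 8P - 1780. Equilibrium: 1820 - P = 8P - 1780, so 3600 = 9P and P* = 400, Q* = 1420.
Since 563 is above P* = 400, the ceiling does not bind and the free-market outcome prevails.
Since the control does not bind, no trades are prevented and deadweight loss is zero.

0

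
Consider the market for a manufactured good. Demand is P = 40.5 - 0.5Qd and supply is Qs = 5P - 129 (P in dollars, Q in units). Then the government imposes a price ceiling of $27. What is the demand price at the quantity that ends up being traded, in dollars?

Rearranging demand gives Qd = 81 - 2P. Setting quantity demanded equal to quantity supplied, 81 - 2P = 5P - 129, gives P* = 30 and Q* = 21.
Because the ceiling (27) lies below the market-clearing price, it is binding.
At P = 27: Qd = 81 - 2·27 = 27 and Qs = 5·27 - 129 = 6.
Only 6 units reach the market. On the demand curve, the marginal buyer's willingness to pay at Q = 6 is (81 - 6)/2 = 37.5.

37.5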